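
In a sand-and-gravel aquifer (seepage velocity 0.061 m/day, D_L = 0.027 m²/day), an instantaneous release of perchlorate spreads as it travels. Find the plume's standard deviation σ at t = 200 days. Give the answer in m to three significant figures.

3.29 m

Dispersive spreading gives a Gaussian with σ² = 2Dt; advection only shifts the center.
σ = √(2 × 0.027 × 200) = 3.29 m.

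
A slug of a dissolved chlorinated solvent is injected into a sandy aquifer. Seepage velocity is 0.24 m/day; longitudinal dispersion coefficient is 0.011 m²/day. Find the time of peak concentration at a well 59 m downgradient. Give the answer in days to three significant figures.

For the 1D instantaneous-source solution, setting ∂C/∂t = 0 at fixed x gives v²t² + 2Dt − x² = 0, so t = (√(D² + v²x²) − D)/v².
√(D² + v²x²) = √(0.011² + 0.24² × 59²) = 14.16; v² = 0.0576.
t = (14.16 − 0.011)/0.0576 = 246 days (vs. the pure-advection estimate x/v = 246 d).

246 days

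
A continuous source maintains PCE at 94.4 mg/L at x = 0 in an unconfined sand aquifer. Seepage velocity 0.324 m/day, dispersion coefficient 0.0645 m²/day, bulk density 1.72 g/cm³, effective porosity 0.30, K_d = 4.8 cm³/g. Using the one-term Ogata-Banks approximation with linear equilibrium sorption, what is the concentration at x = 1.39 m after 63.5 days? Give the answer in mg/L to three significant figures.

Retardation factor R = 1 + ρ_b·K_d/n = 1 + 1.72 × 4.8/0.30 = 28.52.
Sorption retards both mechanisms: v_R = v/R = 0.01136 m/day, D_R = D/R = 0.002262 m²/day.
v_R·t = 0.01136 × 63.5 = 0.72136 m; 2√(D_R t) = 0.7580 m; argument = (1.39 − 0.72136)/0.7580 = 0.8821.
C = C₀ × ½·erfc(0.8821) = 94.4 × 0.1061 = 10.0 mg/L.

10.0 mg/L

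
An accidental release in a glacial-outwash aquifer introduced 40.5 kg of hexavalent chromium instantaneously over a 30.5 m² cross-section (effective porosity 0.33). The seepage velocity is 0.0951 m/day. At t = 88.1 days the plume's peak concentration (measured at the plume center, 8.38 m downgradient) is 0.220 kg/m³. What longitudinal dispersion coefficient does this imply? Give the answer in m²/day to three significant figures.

At the plume center C_max = M/(n_e·A·√(4πDt)), so D = M²/(4πt·(n_e·A·C_max)²).
n_e·A·C_max = 0.33 × 30.5 × 0.220 = 2.214 kg/m.
D = 40.5²/(4π × 88.1 × 2.214²) = 0.302 m²/day.

0.302 m²/day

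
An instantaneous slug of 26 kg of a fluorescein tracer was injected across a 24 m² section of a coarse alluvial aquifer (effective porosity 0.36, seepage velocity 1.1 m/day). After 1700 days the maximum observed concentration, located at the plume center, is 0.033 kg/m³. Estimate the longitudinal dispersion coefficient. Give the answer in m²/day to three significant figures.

0.389 m²/day

At the plume center C_max = M/(n_e·A·√(4πDt)), so D = M²/(4πt·(n_e·A·C_max)²).
n_e·A·C_max = 0.36 × 24 × 0.033 = 0.2851 kg/m.
D = 26²/(4π × 1700 × 0.2851²) = 0.389 m²/day.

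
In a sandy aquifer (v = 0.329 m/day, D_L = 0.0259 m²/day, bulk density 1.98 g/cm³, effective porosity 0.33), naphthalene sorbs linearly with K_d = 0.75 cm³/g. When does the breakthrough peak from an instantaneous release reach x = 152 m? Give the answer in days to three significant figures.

Retardation factor R = 1 + ρ_b·K_d/n = 1 + 1.98 × 0.75/0.33 = 5.500.
Sorption retards both mechanisms: v_R = v/R = 0.05982 m/day, D_R = D/R = 0.004709 m²/day.
Peak time from v_R²t² + 2D_R t − x² = 0: t = (√(D_R² + v_R²x²) − D_R)/v_R².
√(D_R² + v_R²x²) = √(0.004709² + 0.05982² × 152²) = 9.093; v_R² = 0.003578.
t = (9.093 − 0.004709)/0.003578 = 2540 days.

2540 days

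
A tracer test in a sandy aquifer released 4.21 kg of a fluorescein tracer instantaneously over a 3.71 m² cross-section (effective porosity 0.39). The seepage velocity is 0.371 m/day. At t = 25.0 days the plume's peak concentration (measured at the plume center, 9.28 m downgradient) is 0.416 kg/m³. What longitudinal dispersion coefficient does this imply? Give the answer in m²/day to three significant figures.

At the plume center C_max = M/(n_e·A·√(4πDt)), so D = M²/(4πt·(n_e·A·C_max)²).
n_e·A·C_max = 0.39 × 3.71 × 0.416 = 0.6019 kg/m.
D = 4.21²/(4π × 25.0 × 0.6019²) = 0.156 m²/day.

0.156 m²/day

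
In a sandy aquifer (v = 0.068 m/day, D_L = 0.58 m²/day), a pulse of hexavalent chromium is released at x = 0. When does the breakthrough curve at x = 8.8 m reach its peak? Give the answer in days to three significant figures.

For the 1D instantaneous-source solution, setting ∂C/∂t = 0 at fixed x gives v²t² + 2Dt − x² = 0, so t = (√(D² + v²x²) − D)/v².
√(D² + v²x²) = √(0.58² + 0.068² × 8.8²) = 0.8334; v² = 0.004624.
t = (0.8334 − 0.58)/0.004624 = 54.8 days (vs. the pure-advection estimate x/v = 129 d).

54.8 days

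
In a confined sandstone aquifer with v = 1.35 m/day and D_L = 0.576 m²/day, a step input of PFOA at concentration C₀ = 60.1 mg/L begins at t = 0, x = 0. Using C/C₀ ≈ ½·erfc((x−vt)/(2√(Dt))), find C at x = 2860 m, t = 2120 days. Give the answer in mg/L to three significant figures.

For a continuous step input, C/C₀ ≈ ½·erfc((x−vt)/(2√(Dt))).
vt = 1.35 × 2120 = 2862 m and 2√(Dt) = 2√(0.576 × 2120) = 69.89 m.
Argument (x−vt)/(2√(Dt)) = (2860 − 2862)/69.89 = -0.02862; ½·erfc(-0.02862) = 0.5161.
C = 60.1 × 0.5161 = 31.0 mg/L.

31.0 mg/L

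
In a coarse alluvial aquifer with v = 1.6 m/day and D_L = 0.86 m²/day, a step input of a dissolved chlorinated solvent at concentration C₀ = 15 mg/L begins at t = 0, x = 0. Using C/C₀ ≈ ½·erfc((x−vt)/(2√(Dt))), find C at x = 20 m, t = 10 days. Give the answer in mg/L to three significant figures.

2.51 mg/L

For a continuous step input, C/C₀ ≈ ½·erfc((x−vt)/(2√(Dt))).
vt = 1.6 × 10 = 16 m and 2√(Dt) = 2√(0.86 × 10) = 5.865 m.
Argument (x−vt)/(2√(Dt)) = (20 − 16)/5.865 = 0.6820; ½·erfc(0.6820) = 0.1674.
C = 15 × 0.1674 = 2.51 mg/L.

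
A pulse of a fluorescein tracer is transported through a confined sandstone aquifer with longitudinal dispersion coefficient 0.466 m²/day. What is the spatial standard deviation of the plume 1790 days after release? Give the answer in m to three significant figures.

40.8 m

Dispersive spreading gives a Gaussian with σ² = 2Dt; advection only shifts the center.
σ = √(2 × 0.466 × 1790) = 40.8 m.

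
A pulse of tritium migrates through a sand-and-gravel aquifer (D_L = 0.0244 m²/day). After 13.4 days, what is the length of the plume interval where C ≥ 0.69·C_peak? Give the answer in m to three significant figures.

The plume is Gaussian with σ = √(2Dt) = √(2 × 0.0244 × 13.4) = 0.8087 m.
C/C_peak = exp(−Δx²/(2σ²)) = 0.69 ⇒ Δx = σ·√(−2 ln 0.69) = 0.8087 × 0.8615 = 0.6967 m.
Width = 2Δx = 1.39 m.

1.39 m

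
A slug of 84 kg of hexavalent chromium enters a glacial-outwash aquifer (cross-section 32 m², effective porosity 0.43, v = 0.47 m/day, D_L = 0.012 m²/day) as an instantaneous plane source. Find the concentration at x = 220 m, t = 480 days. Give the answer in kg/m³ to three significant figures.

0.184 kg/m³

For an instantaneous plane source, C(x,t) = M/(n_e·A·√(4πDt)) · exp(−(x−vt)²/(4Dt)), with n_e·A the pore (flow) area.
Plume center vt = 0.47 × 480 = 225.6 m, so the well at 220 m is 5.6 m upgradient of the peak.
√(4πDt) = 8.508 m, giving peak height M/(n_e·A·√(4πDt)) = 84/(0.43 × 32 × 8.508) = 0.7175 kg/m³.
(x−vt)²/(4Dt) = (-5.6)²/(4 × 0.012 × 480) = 1.361; exp(−1.361) = 0.2564.
C = 0.7175 × 0.2564 = 0.184 kg/m³.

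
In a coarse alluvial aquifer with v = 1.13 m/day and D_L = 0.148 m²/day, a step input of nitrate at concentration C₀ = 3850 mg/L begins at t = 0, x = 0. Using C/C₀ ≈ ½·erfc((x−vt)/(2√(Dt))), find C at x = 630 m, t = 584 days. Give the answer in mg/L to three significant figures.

3810 mg/L

For a continuous step input, C/C₀ ≈ ½·erfc((x−vt)/(2√(Dt))).
vt = 1.13 × 584 = 659.92 m and 2√(Dt) = 2√(0.148 × 584) = 18.59 m.
Argument (x−vt)/(2√(Dt)) = (630 − 659.92)/18.59 = -1.609; ½·erfc(-1.609) = 0.9886.
C = 3850 × 0.9886 = 3810 mg/L.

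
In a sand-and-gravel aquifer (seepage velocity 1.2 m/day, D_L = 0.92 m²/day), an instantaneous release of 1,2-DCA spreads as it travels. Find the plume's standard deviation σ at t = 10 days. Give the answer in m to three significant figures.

4.29 m

Dispersive spreading gives a Gaussian with σ² = 2Dt; advection only shifts the center.
σ = √(2 × 0.92 × 10) = 4.29 m.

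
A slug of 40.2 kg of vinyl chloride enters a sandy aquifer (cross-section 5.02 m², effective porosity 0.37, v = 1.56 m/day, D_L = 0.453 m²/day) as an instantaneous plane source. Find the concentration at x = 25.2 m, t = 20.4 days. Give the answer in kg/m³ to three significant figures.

0.613 kg/m³

For an instantaneous plane source, C(x,t) = M/(n_e·A·√(4πDt)) · exp(−(x−vt)²/(4Dt)), with n_e·A the pore (flow) area.
Plume center vt = 1.56 × 20.4 = 31.824 m, so the well at 25.2 m is 6.624 m upgradient of the peak.
√(4πDt) = 10.78 m, giving peak height M/(n_e·A·√(4πDt)) = 40.2/(0.37 × 5.02 × 10.78) = 2.008 kg/m³.
(x−vt)²/(4Dt) = (-6.624)²/(4 × 0.453 × 20.4) = 1.187; exp(−1.187) = 0.3051.
C = 2.008 × 0.3051 = 0.613 kg/m³.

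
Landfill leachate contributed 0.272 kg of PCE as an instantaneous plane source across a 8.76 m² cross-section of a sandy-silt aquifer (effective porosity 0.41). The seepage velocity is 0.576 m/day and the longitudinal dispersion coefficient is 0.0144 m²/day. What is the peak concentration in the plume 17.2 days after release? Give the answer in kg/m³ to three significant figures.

The peak of an instantaneous 1D plume sits at x = vt; there the Gaussian factor is 1 and C_max = M/(n_e·A·√(4πDt)), where n_e·A is the pore area the mass is dissolved in.
√(4πDt) = √(4π × 0.0144 × 17.2) = 1.764 m, so C_max = 0.272/(0.41 × 8.76 × 1.764) = 0.0429 kg/m³.

0.0429 kg/m³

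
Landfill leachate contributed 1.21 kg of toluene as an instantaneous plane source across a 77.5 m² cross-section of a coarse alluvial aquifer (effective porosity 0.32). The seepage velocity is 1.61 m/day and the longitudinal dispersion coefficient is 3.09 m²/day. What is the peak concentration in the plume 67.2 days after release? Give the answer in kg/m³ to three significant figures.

0.000955 kg/m³

The peak of an instantaneous 1D plume sits at x = vt; there the Gaussian factor is 1 and C_max = M/(n_e·A·√(4πDt)), where n_e·A is the pore area the mass is dissolved in.
√(4πDt) = √(4π × 3.09 × 67.2) = 51.08 m, so C_max = 1.21/(0.32 × 77.5 × 51.08) = 0.000955 kg/m³.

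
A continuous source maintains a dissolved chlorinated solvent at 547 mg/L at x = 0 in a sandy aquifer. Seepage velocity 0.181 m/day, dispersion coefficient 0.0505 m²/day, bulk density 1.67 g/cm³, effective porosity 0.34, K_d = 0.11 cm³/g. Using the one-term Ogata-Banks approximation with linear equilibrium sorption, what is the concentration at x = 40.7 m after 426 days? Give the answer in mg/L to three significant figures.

526 mg/L

Retardation factor R = 1 + ρ_b·K_d/n = 1 + 1.67 × 0.11/0.34 = 1.540.
Sorption retards both mechanisms: v_R = v/R = 0.1175 m/day, D_R = D/R = 0.03279 m²/day.
v_R·t = 0.1175 × 426 = 50.055 m; 2√(D_R t) = 7.475 m; argument = (40.7 − 50.055)/7.475 = -1.252.
C = C₀ × ½·erfc(-1.252) = 547 × 0.9617 = 526 mg/L.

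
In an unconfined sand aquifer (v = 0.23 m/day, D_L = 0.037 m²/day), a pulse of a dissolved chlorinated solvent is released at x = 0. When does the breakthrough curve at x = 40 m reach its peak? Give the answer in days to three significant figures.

For the 1D instantaneous-source solution, setting ∂C/∂t = 0 at fixed x gives v²t² + 2Dt − x² = 0, so t = (√(D² + v²x²) − D)/v².
√(D² + v²x²) = √(0.037² + 0.23² × 40²) = 9.200; v² = 0.0529.
t = (9.200 − 0.037)/0.0529 = 173 days (vs. the pure-advection estimate x/v = 174 d).

173 days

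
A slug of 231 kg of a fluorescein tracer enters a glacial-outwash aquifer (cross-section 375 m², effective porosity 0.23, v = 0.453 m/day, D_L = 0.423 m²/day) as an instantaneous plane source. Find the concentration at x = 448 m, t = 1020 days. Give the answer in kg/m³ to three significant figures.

0.0324 kg/m³

For an instantaneous plane source, C(x,t) = M/(n_e·A·√(4πDt)) · exp(−(x−vt)²/(4Dt)), with n_e·A the pore (flow) area.
Plume center vt = 0.453 × 1020 = 462.06 m, so the well at 448 m is 14.06 m upgradient of the peak.
√(4πDt) = 73.63 m, giving peak height M/(n_e·A·√(4πDt)) = 231/(0.23 × 375 × 73.63) = 0.03637 kg/m³.
(x−vt)²/(4Dt) = (-14.06)²/(4 × 0.423 × 1020) = 0.1145; exp(−0.1145) = 0.8918.
C = 0.03637 × 0.8918 = 0.0324 kg/m³.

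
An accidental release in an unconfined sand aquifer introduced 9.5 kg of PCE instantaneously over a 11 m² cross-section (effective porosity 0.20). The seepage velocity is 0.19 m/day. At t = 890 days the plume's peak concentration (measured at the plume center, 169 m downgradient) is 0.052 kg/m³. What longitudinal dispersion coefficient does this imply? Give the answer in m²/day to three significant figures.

At the plume center C_max = M/(n_e·A·√(4πDt)), so D = M²/(4πt·(n_e·A·C_max)²).
n_e·A·C_max = 0.20 × 11 × 0.052 = 0.1144 kg/m.
D = 9.5²/(4π × 890 × 0.1144²) = 0.617 m²/day.

0.617 m²/day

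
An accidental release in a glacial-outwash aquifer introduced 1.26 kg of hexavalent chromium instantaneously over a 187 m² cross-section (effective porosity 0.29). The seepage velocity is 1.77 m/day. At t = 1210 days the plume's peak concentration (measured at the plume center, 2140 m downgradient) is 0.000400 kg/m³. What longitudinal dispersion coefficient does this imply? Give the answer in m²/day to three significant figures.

0.222 m²/day

At the plume center C_max = M/(n_e·A·√(4πDt)), so D = M²/(4πt·(n_e·A·C_max)²).
n_e·A·C_max = 0.29 × 187 × 0.000400 = 0.02169 kg/m.
D = 1.26²/(4π × 1210 × 0.02169²) = 0.222 m²/day.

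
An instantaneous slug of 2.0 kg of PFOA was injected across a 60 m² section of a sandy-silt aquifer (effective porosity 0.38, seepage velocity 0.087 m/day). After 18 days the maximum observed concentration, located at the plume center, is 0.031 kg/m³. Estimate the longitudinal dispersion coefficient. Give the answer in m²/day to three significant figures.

At the plume center C_max = M/(n_e·A·√(4πDt)), so D = M²/(4πt·(n_e·A·C_max)²).
n_e·A·C_max = 0.38 × 60 × 0.031 = 0.7068 kg/m.
D = 2.0²/(4π × 18 × 0.7068²) = 0.0354 m²/day.

0.0354 m²/day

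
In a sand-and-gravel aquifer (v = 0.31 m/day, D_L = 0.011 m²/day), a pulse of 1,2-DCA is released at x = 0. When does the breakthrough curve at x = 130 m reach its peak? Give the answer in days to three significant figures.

For the 1D instantaneous-source solution, setting ∂C/∂t = 0 at fixed x gives v²t² + 2Dt − x² = 0, so t = (√(D² + v²x²) − D)/v².
√(D² + v²x²) = √(0.011² + 0.31² × 130²) = 40.30; v² = 0.0961.
t = (40.30 − 0.011)/0.0961 = 419 days (vs. the pure-advection estimate x/v = 419 d).

419 days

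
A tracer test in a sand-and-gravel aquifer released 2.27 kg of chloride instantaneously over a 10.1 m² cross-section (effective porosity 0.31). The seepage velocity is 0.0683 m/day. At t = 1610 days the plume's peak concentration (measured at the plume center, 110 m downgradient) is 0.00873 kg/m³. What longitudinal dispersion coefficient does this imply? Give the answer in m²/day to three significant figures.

0.341 m²/day

At the plume center C_max = M/(n_e·A·√(4πDt)), so D = M²/(4πt·(n_e·A·C_max)²).
n_e·A·C_max = 0.31 × 10.1 × 0.00873 = 0.02733 kg/m.
D = 2.27²/(4π × 1610 × 0.02733²) = 0.341 m²/day.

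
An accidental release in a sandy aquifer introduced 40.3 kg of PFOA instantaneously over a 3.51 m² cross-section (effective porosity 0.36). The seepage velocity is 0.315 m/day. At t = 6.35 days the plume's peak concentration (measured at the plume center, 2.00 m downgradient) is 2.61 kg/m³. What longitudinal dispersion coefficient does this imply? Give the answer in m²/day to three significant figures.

At the plume center C_max = M/(n_e·A·√(4πDt)), so D = M²/(4πt·(n_e·A·C_max)²).
n_e·A·C_max = 0.36 × 3.51 × 2.61 = 3.298 kg/m.
D = 40.3²/(4π × 6.35 × 3.298²) = 1.87 m²/day.

1.87 m²/day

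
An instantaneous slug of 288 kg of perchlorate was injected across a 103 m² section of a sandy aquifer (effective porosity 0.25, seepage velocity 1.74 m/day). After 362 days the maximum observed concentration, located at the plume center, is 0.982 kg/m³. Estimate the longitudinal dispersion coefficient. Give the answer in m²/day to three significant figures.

At the plume center C_max = M/(n_e·A·√(4πDt)), so D = M²/(4πt·(n_e·A·C_max)²).
n_e·A·C_max = 0.25 × 103 × 0.982 = 25.29 kg/m.
D = 288²/(4π × 362 × 25.29²) = 0.0285 m²/day.

0.0285 m²/day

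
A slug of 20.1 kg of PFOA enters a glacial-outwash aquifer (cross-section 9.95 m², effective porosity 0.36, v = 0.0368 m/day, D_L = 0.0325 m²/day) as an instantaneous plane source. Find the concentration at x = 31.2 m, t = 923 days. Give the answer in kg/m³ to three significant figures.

For an instantaneous plane source, C(x,t) = M/(n_e·A·√(4πDt)) · exp(−(x−vt)²/(4Dt)), with n_e·A the pore (flow) area.
Plume center vt = 0.0368 × 923 = 33.9664 m, so the well at 31.2 m is 2.7664 m upgradient of the peak.
√(4πDt) = 19.42 m, giving peak height M/(n_e·A·√(4πDt)) = 20.1/(0.36 × 9.95 × 19.42) = 0.2889 kg/m³.
(x−vt)²/(4Dt) = (-2.7664)²/(4 × 0.0325 × 923) = 0.06378; exp(−0.06378) = 0.9382.
C = 0.2889 × 0.9382 = 0.271 kg/m³.

0.271 kg/m³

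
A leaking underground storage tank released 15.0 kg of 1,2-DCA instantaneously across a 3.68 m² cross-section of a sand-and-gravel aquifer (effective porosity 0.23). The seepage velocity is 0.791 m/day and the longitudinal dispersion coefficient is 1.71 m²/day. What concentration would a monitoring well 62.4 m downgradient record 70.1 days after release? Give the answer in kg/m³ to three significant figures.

0.413 kg/m³

For an instantaneous plane source, C(x,t) = M/(n_e·A·√(4πDt)) · exp(−(x−vt)²/(4Dt)), with n_e·A the pore (flow) area.
Plume center vt = 0.791 × 70.1 = 55.4491 m, so the well at 62.4 m is 6.9509 m downgradient of the peak.
√(4πDt) = 38.81 m, giving peak height M/(n_e·A·√(4πDt)) = 15.0/(0.23 × 3.68 × 38.81) = 0.4566 kg/m³.
(x−vt)²/(4Dt) = (6.9509)²/(4 × 1.71 × 70.1) = 0.1008; exp(−0.1008) = 0.9041.
C = 0.4566 × 0.9041 = 0.413 kg/m³.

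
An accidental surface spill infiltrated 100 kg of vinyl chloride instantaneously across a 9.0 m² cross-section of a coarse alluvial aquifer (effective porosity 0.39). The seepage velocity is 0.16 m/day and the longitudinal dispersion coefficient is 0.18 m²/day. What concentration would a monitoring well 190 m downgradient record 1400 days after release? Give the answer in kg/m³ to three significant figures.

0.161 kg/m³

For an instantaneous plane source, C(x,t) = M/(n_e·A·√(4πDt)) · exp(−(x−vt)²/(4Dt)), with n_e·A the pore (flow) area.
Plume center vt = 0.16 × 1400 = 224 m, so the well at 190 m is 34 m upgradient of the peak.
√(4πDt) = 56.27 m, giving peak height M/(n_e·A·√(4πDt)) = 100/(0.39 × 9.0 × 56.27) = 0.5063 kg/m³.
(x−vt)²/(4Dt) = (-34)²/(4 × 0.18 × 1400) = 1.147; exp(−1.147) = 0.3176.
C = 0.5063 × 0.3176 = 0.161 kg/m³.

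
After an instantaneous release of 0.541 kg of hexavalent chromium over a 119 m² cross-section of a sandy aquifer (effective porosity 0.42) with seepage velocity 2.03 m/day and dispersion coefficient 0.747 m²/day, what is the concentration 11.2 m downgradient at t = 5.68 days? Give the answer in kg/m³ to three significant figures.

For an instantaneous plane source, C(x,t) = M/(n_e·A·√(4πDt)) · exp(−(x−vt)²/(4Dt)), with n_e·A the pore (flow) area.
Plume center vt = 2.03 × 5.68 = 11.5304 m, so the well at 11.2 m is 0.3304 m upgradient of the peak.
√(4πDt) = 7.302 m, giving peak height M/(n_e·A·√(4πDt)) = 0.541/(0.42 × 119 × 7.302) = 0.001482 kg/m³.
(x−vt)²/(4Dt) = (-0.3304)²/(4 × 0.747 × 5.68) = 0.006432; exp(−0.006432) = 0.9936.
C = 0.001482 × 0.9936 = 0.00147 kg/m³.

0.00147 kg/m³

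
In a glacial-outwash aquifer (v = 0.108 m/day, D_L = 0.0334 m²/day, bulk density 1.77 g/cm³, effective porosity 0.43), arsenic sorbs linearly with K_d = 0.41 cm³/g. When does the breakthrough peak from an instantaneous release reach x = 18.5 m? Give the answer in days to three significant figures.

453 days

Retardation factor R = 1 + ρ_b·K_d/n = 1 + 1.77 × 0.41/0.43 = 2.688.
Sorption retards both mechanisms: v_R = v/R = 0.04018 m/day, D_R = D/R = 0.01243 m²/day.
Peak time from v_R²t² + 2D_R t − x² = 0: t = (√(D_R² + v_R²x²) − D_R)/v_R².
√(D_R² + v_R²x²) = √(0.01243² + 0.04018² × 18.5²) = 0.7434; v_R² = 0.001614.
t = (0.7434 − 0.01243)/0.001614 = 453 days.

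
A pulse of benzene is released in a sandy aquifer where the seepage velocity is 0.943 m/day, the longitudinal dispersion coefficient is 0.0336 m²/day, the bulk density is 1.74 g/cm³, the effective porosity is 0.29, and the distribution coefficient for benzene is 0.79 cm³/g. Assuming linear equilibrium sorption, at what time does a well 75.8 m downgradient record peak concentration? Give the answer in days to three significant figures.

461 days

Retardation factor R = 1 + ρ_b·K_d/n = 1 + 1.74 × 0.79/0.29 = 5.740.
Sorption retards both mechanisms: v_R = v/R = 0.1643 m/day, D_R = D/R = 0.005854 m²/day.
Peak time from v_R²t² + 2D_R t − x² = 0: t = (√(D_R² + v_R²x²) − D_R)/v_R².
√(D_R² + v_R²x²) = √(0.005854² + 0.1643² × 75.8²) = 12.45; v_R² = 0.02699.
t = (12.45 − 0.005854)/0.02699 = 461 days.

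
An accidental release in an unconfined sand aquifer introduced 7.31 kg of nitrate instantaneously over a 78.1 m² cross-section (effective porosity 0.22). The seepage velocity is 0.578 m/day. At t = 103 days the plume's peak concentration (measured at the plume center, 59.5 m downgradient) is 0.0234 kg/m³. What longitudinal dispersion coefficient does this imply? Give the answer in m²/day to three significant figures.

At the plume center C_max = M/(n_e·A·√(4πDt)), so D = M²/(4πt·(n_e·A·C_max)²).
n_e·A·C_max = 0.22 × 78.1 × 0.0234 = 0.4021 kg/m.
D = 7.31²/(4π × 103 × 0.4021²) = 0.255 m²/day.

0.255 m²/day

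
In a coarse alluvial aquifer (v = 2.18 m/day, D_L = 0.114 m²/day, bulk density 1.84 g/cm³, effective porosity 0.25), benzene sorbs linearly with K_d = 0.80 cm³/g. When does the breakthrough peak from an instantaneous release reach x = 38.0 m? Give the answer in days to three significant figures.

120 days

Retardation factor R = 1 + ρ_b·K_d/n = 1 + 1.84 × 0.80/0.25 = 6.888.
Sorption retards both mechanisms: v_R = v/R = 0.3165 m/day, D_R = D/R = 0.01655 m²/day.
Peak time from v_R²t² + 2D_R t − x² = 0: t = (√(D_R² + v_R²x²) − D_R)/v_R².
√(D_R² + v_R²x²) = √(0.01655² + 0.3165² × 38.0²) = 12.03; v_R² = 0.1002.
t = (12.03 − 0.01655)/0.1002 = 120 days.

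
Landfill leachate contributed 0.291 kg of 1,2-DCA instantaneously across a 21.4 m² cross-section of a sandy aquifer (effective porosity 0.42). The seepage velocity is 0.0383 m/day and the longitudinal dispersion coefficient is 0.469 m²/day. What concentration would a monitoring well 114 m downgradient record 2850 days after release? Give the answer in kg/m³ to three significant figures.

0.000249 kg/m³

For an instantaneous plane source, C(x,t) = M/(n_e·A·√(4πDt)) · exp(−(x−vt)²/(4Dt)), with n_e·A the pore (flow) area.
Plume center vt = 0.0383 × 2850 = 109.155 m, so the well at 114 m is 4.845 m downgradient of the peak.
√(4πDt) = 129.6 m, giving peak height M/(n_e·A·√(4πDt)) = 0.291/(0.42 × 21.4 × 129.6) = 0.0002498 kg/m³.
(x−vt)²/(4Dt) = (4.845)²/(4 × 0.469 × 2850) = 0.004390; exp(−0.004390) = 0.9956.
C = 0.0002498 × 0.9956 = 0.000249 kg/m³.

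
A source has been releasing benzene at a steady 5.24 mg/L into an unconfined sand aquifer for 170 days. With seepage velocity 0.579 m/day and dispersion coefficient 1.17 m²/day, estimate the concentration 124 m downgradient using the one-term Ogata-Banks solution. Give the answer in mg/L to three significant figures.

0.524 mg/L

For a continuous step input, C/C₀ ≈ ½·erfc((x−vt)/(2√(Dt))).
vt = 0.579 × 170 = 98.43 m and 2√(Dt) = 2√(1.17 × 170) = 28.21 m.
Argument (x−vt)/(2√(Dt)) = (124 − 98.43)/28.21 = 0.9064; ½·erfc(0.9064) = 0.09995.
C = 5.24 × 0.09995 = 0.524 mg/L.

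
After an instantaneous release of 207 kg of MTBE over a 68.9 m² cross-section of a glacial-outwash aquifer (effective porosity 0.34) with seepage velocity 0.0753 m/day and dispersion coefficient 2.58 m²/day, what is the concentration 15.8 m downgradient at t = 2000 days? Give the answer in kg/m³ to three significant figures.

For an instantaneous plane source, C(x,t) = M/(n_e·A·√(4πDt)) · exp(−(x−vt)²/(4Dt)), with n_e·A the pore (flow) area.
Plume center vt = 0.0753 × 2000 = 150.6 m, so the well at 15.8 m is 134.8 m upgradient of the peak.
√(4πDt) = 254.6 m, giving peak height M/(n_e·A·√(4πDt)) = 207/(0.34 × 68.9 × 254.6) = 0.03471 kg/m³.
(x−vt)²/(4Dt) = (-134.8)²/(4 × 2.58 × 2000) = 0.8804; exp(−0.8804) = 0.4146.
C = 0.03471 × 0.4146 = 0.0144 kg/m³.

0.0144 kg/m³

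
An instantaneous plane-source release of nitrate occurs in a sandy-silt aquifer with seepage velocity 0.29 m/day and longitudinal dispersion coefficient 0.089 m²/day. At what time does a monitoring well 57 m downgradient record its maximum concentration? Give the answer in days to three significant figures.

For the 1D instantaneous-source solution, setting ∂C/∂t = 0 at fixed x gives v²t² + 2Dt − x² = 0, so t = (√(D² + v²x²) − D)/v².
√(D² + v²x²) = √(0.089² + 0.29² × 57²) = 16.53; v² = 0.0841.
t = (16.53 − 0.089)/0.0841 = 195 days (vs. the pure-advection estimate x/v = 197 d).

195 days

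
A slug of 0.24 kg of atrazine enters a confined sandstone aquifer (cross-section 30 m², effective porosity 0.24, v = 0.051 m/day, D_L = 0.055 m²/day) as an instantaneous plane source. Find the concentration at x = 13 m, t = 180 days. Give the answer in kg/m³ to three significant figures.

For an instantaneous plane source, C(x,t) = M/(n_e·A·√(4πDt)) · exp(−(x−vt)²/(4Dt)), with n_e·A the pore (flow) area.
Plume center vt = 0.051 × 180 = 9.18 m, so the well at 13 m is 3.82 m downgradient of the peak.
√(4πDt) = 11.15 m, giving peak height M/(n_e·A·√(4πDt)) = 0.24/(0.24 × 30 × 11.15) = 0.002990 kg/m³.
(x−vt)²/(4Dt) = (3.82)²/(4 × 0.055 × 180) = 0.3685; exp(−0.3685) = 0.6918.
C = 0.002990 × 0.6918 = 0.00207 kg/m³.

0.00207 kg/m³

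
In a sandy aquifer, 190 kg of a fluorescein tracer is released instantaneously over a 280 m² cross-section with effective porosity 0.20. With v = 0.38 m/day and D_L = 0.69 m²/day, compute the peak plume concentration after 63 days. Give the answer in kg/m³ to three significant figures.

The peak of an instantaneous 1D plume sits at x = vt; there the Gaussian factor is 1 and C_max = M/(n_e·A·√(4πDt)), where n_e·A is the pore area the mass is dissolved in.
√(4πDt) = √(4π × 0.69 × 63) = 23.37 m, so C_max = 190/(0.20 × 280 × 23.37) = 0.145 kg/m³.

0.145 kg/m³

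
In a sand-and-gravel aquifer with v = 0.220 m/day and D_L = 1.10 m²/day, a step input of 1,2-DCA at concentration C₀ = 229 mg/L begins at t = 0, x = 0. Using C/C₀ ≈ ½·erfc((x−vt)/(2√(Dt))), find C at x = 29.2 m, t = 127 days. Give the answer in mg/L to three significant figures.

108 mg/L

For a continuous step input, C/C₀ ≈ ½·erfc((x−vt)/(2√(Dt))).
vt = 0.220 × 127 = 27.94 m and 2√(Dt) = 2√(1.10 × 127) = 23.64 m.
Argument (x−vt)/(2√(Dt)) = (29.2 − 27.94)/23.64 = 0.05330; ½·erfc(0.05330) = 0.4700.
C = 229 × 0.4700 = 108 mg/L.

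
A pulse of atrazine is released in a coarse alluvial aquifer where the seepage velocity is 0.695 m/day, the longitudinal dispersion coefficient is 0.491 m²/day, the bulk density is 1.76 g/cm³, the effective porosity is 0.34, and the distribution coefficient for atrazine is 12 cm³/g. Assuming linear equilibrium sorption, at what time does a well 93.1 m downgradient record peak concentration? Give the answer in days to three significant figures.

Retardation factor R = 1 + ρ_b·K_d/n = 1 + 1.76 × 12/0.34 = 63.12.
Sorption retards both mechanisms: v_R = v/R = 0.01101 m/day, D_R = D/R = 0.007779 m²/day.
Peak time from v_R²t² + 2D_R t − x² = 0: t = (√(D_R² + v_R²x²) − D_R)/v_R².
√(D_R² + v_R²x²) = √(0.007779² + 0.01101² × 93.1²) = 1.025; v_R² = 0.0001212.
t = (1.025 − 0.007779)/0.0001212 = 8390 days.

8390 days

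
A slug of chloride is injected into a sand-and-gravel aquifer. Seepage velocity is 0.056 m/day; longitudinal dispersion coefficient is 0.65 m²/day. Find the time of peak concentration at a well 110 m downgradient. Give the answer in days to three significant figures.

1770 days

For the 1D instantaneous-source solution, setting ∂C/∂t = 0 at fixed x gives v²t² + 2Dt − x² = 0, so t = (√(D² + v²x²) − D)/v².
√(D² + v²x²) = √(0.65² + 0.056² × 110²) = 6.194; v² = 0.003136.
t = (6.194 − 0.65)/0.003136 = 1770 days (vs. the pure-advection estimate x/v = 1960 d).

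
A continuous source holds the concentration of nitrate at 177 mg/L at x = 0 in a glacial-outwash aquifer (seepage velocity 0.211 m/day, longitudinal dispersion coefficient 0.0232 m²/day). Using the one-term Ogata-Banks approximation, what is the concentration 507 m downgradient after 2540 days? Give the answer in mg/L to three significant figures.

176 mg/L

For a continuous step input, C/C₀ ≈ ½·erfc((x−vt)/(2√(Dt))).
vt = 0.211 × 2540 = 535.94 m and 2√(Dt) = 2√(0.0232 × 2540) = 15.35 m.
Argument (x−vt)/(2√(Dt)) = (507 − 535.94)/15.35 = -1.885; ½·erfc(-1.885) = 0.9962.
C = 177 × 0.9962 = 176 mg/L.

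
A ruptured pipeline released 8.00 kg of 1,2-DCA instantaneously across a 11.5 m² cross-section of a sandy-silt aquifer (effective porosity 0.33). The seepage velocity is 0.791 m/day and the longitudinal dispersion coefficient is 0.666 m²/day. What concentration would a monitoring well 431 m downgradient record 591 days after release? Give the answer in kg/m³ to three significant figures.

0.0129 kg/m³

For an instantaneous plane source, C(x,t) = M/(n_e·A·√(4πDt)) · exp(−(x−vt)²/(4Dt)), with n_e·A the pore (flow) area.
Plume center vt = 0.791 × 591 = 467.481 m, so the well at 431 m is 36.481 m upgradient of the peak.
√(4πDt) = 70.33 m, giving peak height M/(n_e·A·√(4πDt)) = 8.00/(0.33 × 11.5 × 70.33) = 0.02997 kg/m³.
(x−vt)²/(4Dt) = (-36.481)²/(4 × 0.666 × 591) = 0.8453; exp(−0.8453) = 0.4294.
C = 0.02997 × 0.4294 = 0.0129 kg/m³.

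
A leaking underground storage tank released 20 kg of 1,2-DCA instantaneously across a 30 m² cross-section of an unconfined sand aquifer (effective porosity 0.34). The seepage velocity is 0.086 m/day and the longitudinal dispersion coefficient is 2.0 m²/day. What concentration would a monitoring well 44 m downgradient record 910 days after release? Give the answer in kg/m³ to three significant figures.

For an instantaneous plane source, C(x,t) = M/(n_e·A·√(4πDt)) · exp(−(x−vt)²/(4Dt)), with n_e·A the pore (flow) area.
Plume center vt = 0.086 × 910 = 78.26 m, so the well at 44 m is 34.26 m upgradient of the peak.
√(4πDt) = 151.2 m, giving peak height M/(n_e·A·√(4πDt)) = 20/(0.34 × 30 × 151.2) = 0.01297 kg/m³.
(x−vt)²/(4Dt) = (-34.26)²/(4 × 2.0 × 910) = 0.1612; exp(−0.1612) = 0.8511.
C = 0.01297 × 0.8511 = 0.0110 kg/m³.

0.0110 kg/m³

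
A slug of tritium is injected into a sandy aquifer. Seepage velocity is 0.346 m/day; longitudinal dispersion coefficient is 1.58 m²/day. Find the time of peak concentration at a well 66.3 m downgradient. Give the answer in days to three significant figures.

179 days

For the 1D instantaneous-source solution, setting ∂C/∂t = 0 at fixed x gives v²t² + 2Dt − x² = 0, so t = (√(D² + v²x²) − D)/v².
√(D² + v²x²) = √(1.58² + 0.346² × 66.3²) = 22.99; v² = 0.119716.
t = (22.99 − 1.58)/0.119716 = 179 days (vs. the pure-advection estimate x/v = 192 d).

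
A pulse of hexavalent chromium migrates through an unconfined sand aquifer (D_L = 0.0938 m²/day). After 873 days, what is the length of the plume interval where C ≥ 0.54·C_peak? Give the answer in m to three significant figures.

The plume is Gaussian with σ = √(2Dt) = √(2 × 0.0938 × 873) = 12.80 m.
C/C_peak = exp(−Δx²/(2σ²)) = 0.54 ⇒ Δx = σ·√(−2 ln 0.54) = 12.80 × 1.110 = 14.21 m.
Width = 2Δx = 28.4 m.

28.4 m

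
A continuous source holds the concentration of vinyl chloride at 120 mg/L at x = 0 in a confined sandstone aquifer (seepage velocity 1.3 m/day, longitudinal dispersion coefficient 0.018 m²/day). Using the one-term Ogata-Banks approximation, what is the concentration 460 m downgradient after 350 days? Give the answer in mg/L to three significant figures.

For a continuous step input, C/C₀ ≈ ½·erfc((x−vt)/(2√(Dt))).
vt = 1.3 × 350 = 455 m and 2√(Dt) = 2√(0.018 × 350) = 5.020 m.
Argument (x−vt)/(2√(Dt)) = (460 − 455)/5.020 = 0.9960; ½·erfc(0.9960) = 0.07948.
C = 120 × 0.07948 = 9.54 mg/L.

9.54 mg/L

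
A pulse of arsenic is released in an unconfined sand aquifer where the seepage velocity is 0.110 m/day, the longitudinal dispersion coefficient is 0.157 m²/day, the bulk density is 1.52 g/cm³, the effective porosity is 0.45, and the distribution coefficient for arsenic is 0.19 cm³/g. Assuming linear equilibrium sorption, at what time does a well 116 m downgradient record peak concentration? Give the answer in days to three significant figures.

Retardation factor R = 1 + ρ_b·K_d/n = 1 + 1.52 × 0.19/0.45 = 1.642.
Sorption retards both mechanisms: v_R = v/R = 0.06699 m/day, D_R = D/R = 0.09562 m²/day.
Peak time from v_R²t² + 2D_R t − x² = 0: t = (√(D_R² + v_R²x²) − D_R)/v_R².
√(D_R² + v_R²x²) = √(0.09562² + 0.06699² × 116²) = 7.771; v_R² = 0.004488.
t = (7.771 − 0.09562)/0.004488 = 1710 days.

1710 days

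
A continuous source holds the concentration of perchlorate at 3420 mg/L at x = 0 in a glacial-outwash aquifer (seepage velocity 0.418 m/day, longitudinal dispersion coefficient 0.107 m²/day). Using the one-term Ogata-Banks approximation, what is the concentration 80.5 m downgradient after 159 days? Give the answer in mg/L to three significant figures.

For a continuous step input, C/C₀ ≈ ½·erfc((x−vt)/(2√(Dt))).
vt = 0.418 × 159 = 66.462 m and 2√(Dt) = 2√(0.107 × 159) = 8.249 m.
Argument (x−vt)/(2√(Dt)) = (80.5 − 66.462)/8.249 = 1.702; ½·erfc(1.702) = 0.008042.
C = 3420 × 0.008042 = 27.5 mg/L.

27.5 mg/L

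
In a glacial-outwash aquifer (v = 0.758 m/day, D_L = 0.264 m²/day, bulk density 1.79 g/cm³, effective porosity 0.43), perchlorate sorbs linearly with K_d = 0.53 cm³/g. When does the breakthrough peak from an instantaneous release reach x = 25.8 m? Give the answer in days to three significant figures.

108 days

Retardation factor R = 1 + ρ_b·K_d/n = 1 + 1.79 × 0.53/0.43 = 3.206.
Sorption retards both mechanisms: v_R = v/R = 0.2364 m/day, D_R = D/R = 0.08235 m²/day.
Peak time from v_R²t² + 2D_R t − x² = 0: t = (√(D_R² + v_R²x²) − D_R)/v_R².
√(D_R² + v_R²x²) = √(0.08235² + 0.2364² × 25.8²) = 6.100; v_R² = 0.05588.
t = (6.100 − 0.08235)/0.05588 = 108 days.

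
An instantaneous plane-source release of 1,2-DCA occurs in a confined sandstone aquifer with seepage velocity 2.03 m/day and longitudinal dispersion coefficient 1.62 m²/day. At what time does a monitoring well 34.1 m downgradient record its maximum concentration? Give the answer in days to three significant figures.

For the 1D instantaneous-source solution, setting ∂C/∂t = 0 at fixed x gives v²t² + 2Dt − x² = 0, so t = (√(D² + v²x²) − D)/v².
√(D² + v²x²) = √(1.62² + 2.03² × 34.1²) = 69.24; v² = 4.1209.
t = (69.24 − 1.62)/4.1209 = 16.4 days (vs. the pure-advection estimate x/v = 16.8 d).

16.4 days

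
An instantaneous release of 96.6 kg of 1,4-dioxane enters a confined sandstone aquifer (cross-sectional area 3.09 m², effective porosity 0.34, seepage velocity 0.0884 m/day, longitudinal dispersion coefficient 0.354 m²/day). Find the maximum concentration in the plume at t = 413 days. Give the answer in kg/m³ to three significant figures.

The peak of an instantaneous 1D plume sits at x = vt; there the Gaussian factor is 1 and C_max = M/(n_e·A·√(4πDt)), where n_e·A is the pore area the mass is dissolved in.
√(4πDt) = √(4π × 0.354 × 413) = 42.86 m, so C_max = 96.6/(0.34 × 3.09 × 42.86) = 2.15 kg/m³.

2.15 kg/m³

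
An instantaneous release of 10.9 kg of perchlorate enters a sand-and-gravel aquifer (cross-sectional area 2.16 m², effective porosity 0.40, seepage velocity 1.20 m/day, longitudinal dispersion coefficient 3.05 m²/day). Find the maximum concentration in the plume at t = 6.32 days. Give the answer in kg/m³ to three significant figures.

0.811 kg/m³

The peak of an instantaneous 1D plume sits at x = vt; there the Gaussian factor is 1 and C_max = M/(n_e·A·√(4πDt)), where n_e·A is the pore area the mass is dissolved in.
√(4πDt) = √(4π × 3.05 × 6.32) = 15.56 m, so C_max = 10.9/(0.40 × 2.16 × 15.56) = 0.811 kg/m³.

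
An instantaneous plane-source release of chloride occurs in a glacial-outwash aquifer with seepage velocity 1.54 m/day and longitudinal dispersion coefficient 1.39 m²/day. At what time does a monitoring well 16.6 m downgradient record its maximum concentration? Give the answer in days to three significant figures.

For the 1D instantaneous-source solution, setting ∂C/∂t = 0 at fixed x gives v²t² + 2Dt − x² = 0, so t = (√(D² + v²x²) − D)/v².
√(D² + v²x²) = √(1.39² + 1.54² × 16.6²) = 25.60; v² = 2.3716.
t = (25.60 − 1.39)/2.3716 = 10.2 days (vs. the pure-advection estimate x/v = 10.8 d).

10.2 days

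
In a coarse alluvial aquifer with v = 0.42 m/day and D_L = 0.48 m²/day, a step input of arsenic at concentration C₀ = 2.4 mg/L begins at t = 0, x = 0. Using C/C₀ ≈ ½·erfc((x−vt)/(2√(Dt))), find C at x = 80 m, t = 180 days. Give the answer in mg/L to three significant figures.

For a continuous step input, C/C₀ ≈ ½·erfc((x−vt)/(2√(Dt))).
vt = 0.42 × 180 = 75.6 m and 2√(Dt) = 2√(0.48 × 180) = 18.59 m.
Argument (x−vt)/(2√(Dt)) = (80 − 75.6)/18.59 = 0.2367; ½·erfc(0.2367) = 0.3689.
C = 2.4 × 0.3689 = 0.885 mg/L.

0.885 mg/L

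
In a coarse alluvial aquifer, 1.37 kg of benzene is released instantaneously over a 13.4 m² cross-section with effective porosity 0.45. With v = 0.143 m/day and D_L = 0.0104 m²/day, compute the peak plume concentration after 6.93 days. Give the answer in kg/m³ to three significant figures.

0.239 kg/m³

The peak of an instantaneous 1D plume sits at x = vt; there the Gaussian factor is 1 and C_max = M/(n_e·A·√(4πDt)), where n_e·A is the pore area the mass is dissolved in.
√(4πDt) = √(4π × 0.0104 × 6.93) = 0.9517 m, so C_max = 1.37/(0.45 × 13.4 × 0.9517) = 0.239 kg/m³.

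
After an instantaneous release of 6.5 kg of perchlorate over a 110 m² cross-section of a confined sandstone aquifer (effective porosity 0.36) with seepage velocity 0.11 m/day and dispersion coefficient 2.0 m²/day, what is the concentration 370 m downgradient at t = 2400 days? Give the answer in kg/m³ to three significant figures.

For an instantaneous plane source, C(x,t) = M/(n_e·A·√(4πDt)) · exp(−(x−vt)²/(4Dt)), with n_e·A the pore (flow) area.
Plume center vt = 0.11 × 2400 = 264 m, so the well at 370 m is 106 m downgradient of the peak.
√(4πDt) = 245.6 m, giving peak height M/(n_e·A·√(4πDt)) = 6.5/(0.36 × 110 × 245.6) = 0.0006683 kg/m³.
(x−vt)²/(4Dt) = (106)²/(4 × 2.0 × 2400) = 0.5852; exp(−0.5852) = 0.5570.
C = 0.0006683 × 0.5570 = 0.000372 kg/m³.

0.000372 kg/m³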